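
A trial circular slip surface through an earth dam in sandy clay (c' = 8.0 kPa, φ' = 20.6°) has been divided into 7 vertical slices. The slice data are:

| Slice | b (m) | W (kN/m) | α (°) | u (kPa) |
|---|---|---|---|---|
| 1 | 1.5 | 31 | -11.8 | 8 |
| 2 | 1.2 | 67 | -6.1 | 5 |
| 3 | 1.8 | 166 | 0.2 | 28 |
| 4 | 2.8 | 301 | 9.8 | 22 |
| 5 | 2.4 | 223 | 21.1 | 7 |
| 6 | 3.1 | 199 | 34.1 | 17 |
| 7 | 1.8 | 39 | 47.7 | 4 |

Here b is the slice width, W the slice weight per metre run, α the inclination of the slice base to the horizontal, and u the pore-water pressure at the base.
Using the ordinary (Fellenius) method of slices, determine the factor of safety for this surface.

FS = 1.57

Ordinary method of slices: FS = Σ[c'·Δl_i + (W_i cosα_i − u_i·Δl_i)·tanφ'] / Σ W_i sinα_i, with Δl_i = b_i / cosα_i.
Slice 1: Δl = 1.5/cos(-11.8°) = 1.532 m; N'_1 = 31·cos(-11.8°) − 8·1.532 = 18.1; c'Δl = 12.26; W sinα = -6.3
Slice 2: Δl = 1.2/cos(-6.1°) = 1.207 m; N'_2 = 67·cos(-6.1°) − 5·1.207 = 60.6; c'Δl = 9.65; W sinα = -7.1
Slice 3: Δl = 1.8/cos0.2° = 1.800 m; N'_3 = 166·cos0.2° − 28·1.800 = 115.6; c'Δl = 14.40; W sinα = 0.6
Slice 4: Δl = 2.8/cos9.8° = 2.841 m; N'_4 = 301·cos9.8° − 22·2.841 = 234.1; c'Δl = 22.73; W sinα = 51.2
Slice 5: Δl = 2.4/cos21.1° = 2.572 m; N'_5 = 223·cos21.1° − 7·2.572 = 190.0; c'Δl = 20.58; W sinα = 80.3
Slice 6: Δl = 3.1/cos34.1° = 3.744 m; N'_6 = 199·cos34.1° − 17·3.744 = 101.1; c'Δl = 29.95; W sinα = 111.6
Slice 7: Δl = 1.8/cos47.7° = 2.675 m; N'_7 = 39·cos47.7° − 4·2.675 = 15.5; c'Δl = 21.40; W sinα = 28.8
Σc'Δl = 131.0 kN/m; ΣN' = 735.1 kN/m; ΣW sinα = 259.0 kN/m
Resisting = 131.0 + 735.1·tan20.6° = 131.0 + 276.3 = 407.3 kN/m
FS = 407.3 / 259.0 = 1.572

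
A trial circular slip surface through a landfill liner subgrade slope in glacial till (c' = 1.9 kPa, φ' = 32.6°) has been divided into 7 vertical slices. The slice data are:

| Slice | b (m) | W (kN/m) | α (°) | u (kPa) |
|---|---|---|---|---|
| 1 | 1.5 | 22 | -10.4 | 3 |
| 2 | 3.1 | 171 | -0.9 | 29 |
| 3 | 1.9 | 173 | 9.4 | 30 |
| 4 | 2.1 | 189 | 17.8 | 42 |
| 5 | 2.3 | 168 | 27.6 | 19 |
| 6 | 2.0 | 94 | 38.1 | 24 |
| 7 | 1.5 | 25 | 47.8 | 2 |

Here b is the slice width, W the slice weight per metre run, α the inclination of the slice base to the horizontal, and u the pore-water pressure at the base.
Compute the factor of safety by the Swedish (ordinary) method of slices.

FS = 1.29

Ordinary method of slices: FS = Σ[c'·Δl_i + (W_i cosα_i − u_i·Δl_i)·tanφ'] / Σ W_i sinα_i, with Δl_i = b_i / cosα_i.
Slice 1: Δl = 1.5/cos(-10.4°) = 1.525 m; N'_1 = 22·cos(-10.4°) − 3·1.525 = 17.1; c'Δl = 2.90; W sinα = -4.0
Slice 2: Δl = 3.1/cos(-0.9°) = 3.100 m; N'_2 = 171·cos(-0.9°) − 29·3.100 = 81.1; c'Δl = 5.89; W sinα = -2.7
Slice 3: Δl = 1.9/cos9.4° = 1.926 m; N'_3 = 173·cos9.4° − 30·1.926 = 112.9; c'Δl = 3.66; W sinα = 28.3
Slice 4: Δl = 2.1/cos17.8° = 2.206 m; N'_4 = 189·cos17.8° − 42·2.206 = 87.3; c'Δl = 4.19; W sinα = 57.8
Slice 5: Δl = 2.3/cos27.6° = 2.595 m; N'_5 = 168·cos27.6° − 19·2.595 = 99.6; c'Δl = 4.93; W sinα = 77.8
Slice 6: Δl = 2.0/cos38.1° = 2.542 m; N'_6 = 94·cos38.1° − 24·2.542 = 13.0; c'Δl = 4.83; W sinα = 58.0
Slice 7: Δl = 1.5/cos47.8° = 2.233 m; N'_7 = 25·cos47.8° − 2·2.233 = 12.3; c'Δl = 4.24; W sinα = 18.5
Σc'Δl = 30.6 kN/m; ΣN' = 423.2 kN/m; ΣW sinα = 233.7 kN/m
Resisting = 30.6 + 423.2·tan32.6° = 30.6 + 270.7 = 301.3 kN/m
FS = 301.3 / 233.7 = 1.289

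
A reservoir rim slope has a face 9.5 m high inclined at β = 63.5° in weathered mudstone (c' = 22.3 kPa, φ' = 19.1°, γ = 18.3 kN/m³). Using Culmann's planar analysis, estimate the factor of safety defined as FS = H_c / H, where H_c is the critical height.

H_c = (4c'/γ) · sinβ cosφ' / [1 − cos(β − φ')]
    = (4·22.3/18.3) · sin63.5°·cos19.1° / [1 − cos44.4°]
    = 4.874 · 0.8457 / 0.2855 = 14.44 m
FS = H_c / H = 14.44 / 9.5 = 1.520

FS = 1.52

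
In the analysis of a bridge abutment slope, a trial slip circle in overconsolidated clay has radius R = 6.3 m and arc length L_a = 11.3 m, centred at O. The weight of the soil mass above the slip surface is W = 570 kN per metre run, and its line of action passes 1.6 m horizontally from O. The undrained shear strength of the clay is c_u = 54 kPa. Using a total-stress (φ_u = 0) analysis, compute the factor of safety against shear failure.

Taking moments about the centre O, the resisting moment is provided by the undrained shear strength acting along the arc:
M_R = c_u·L_a·R = 54·11.30·6.3 = 3844.3 kN·m/m
M_D = W·d = 570·1.6 = 912.0 kN·m/m
FS = M_R / M_D = 3844.3 / 912.0 = 4.215

FS = 4.22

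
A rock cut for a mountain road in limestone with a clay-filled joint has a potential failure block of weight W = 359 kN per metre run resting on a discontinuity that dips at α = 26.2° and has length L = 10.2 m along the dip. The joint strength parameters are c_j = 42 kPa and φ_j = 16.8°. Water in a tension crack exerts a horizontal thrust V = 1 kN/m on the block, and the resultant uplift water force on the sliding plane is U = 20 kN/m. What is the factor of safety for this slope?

Resolving the block weight along and normal to the plane and applying the Mohr–Coulomb strength on the joint:
N' = W cosα − U − V sinα = 359·cos26.2° − 20 − 1·sin26.2° = 301.7 kN/m
Driving force T = W sinα + V cosα = 359·sin26.2° + 1·cos26.2° = 159.4 kN/m
Resisting force R = c_j·L + N'·tanφ_j = 42·10.2 + 301.7·tan16.8° = 428.4 + 91.1 = 519.5 kN/m
FS = R / T = 519.5 / 159.4 = 3.259

FS = 3.26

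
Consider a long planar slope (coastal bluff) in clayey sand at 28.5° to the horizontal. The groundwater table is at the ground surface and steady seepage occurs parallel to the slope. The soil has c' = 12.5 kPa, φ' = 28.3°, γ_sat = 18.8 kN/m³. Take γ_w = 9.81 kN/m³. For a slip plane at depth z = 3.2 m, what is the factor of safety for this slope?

FS = 0.97

With seepage parallel to the slope and the water table at the surface, the effective normal stress on the slip plane uses the buoyant unit weight γ' = γ_sat − γ_w while the driving shear stress uses γ_sat:
FS = [c' + γ' z cos²β tanφ'] / [γ_sat z sinβ cosβ]
γ' = 18.8 − 9.81 = 8.99 kN/m³
Numerator = 12.5 + 8.99·3.2·cos²28.5°·tan28.3° = 12.5 + 8.99·3.2·0.7723·0.5384 = 24.463 kPa
Denominator = 18.8·3.2·sin28.5°·cos28.5° = 18.8·3.2·0.4772·0.8788 = 25.227 kPa
FS = 24.463 / 25.227 = 0.970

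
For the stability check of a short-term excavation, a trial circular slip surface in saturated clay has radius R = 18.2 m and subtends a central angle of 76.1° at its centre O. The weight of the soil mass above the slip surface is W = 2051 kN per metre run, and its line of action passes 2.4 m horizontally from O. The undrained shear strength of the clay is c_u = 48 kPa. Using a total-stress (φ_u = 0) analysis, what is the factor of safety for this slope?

FS = 4.29

Taking moments about the centre O, the resisting moment is provided by the undrained shear strength acting along the arc:
Arc length L_a = R·θ = 18.2·(76.1°·π/180) = 18.2·1.3282 = 24.17 m
M_R = c_u·L_a·R = 48·24.17·18.2 = 21117.7 kN·m/m
M_D = W·d = 2051·2.4 = 4922.4 kN·m/m
FS = M_R / M_D = 21117.7 / 4922.4 = 4.290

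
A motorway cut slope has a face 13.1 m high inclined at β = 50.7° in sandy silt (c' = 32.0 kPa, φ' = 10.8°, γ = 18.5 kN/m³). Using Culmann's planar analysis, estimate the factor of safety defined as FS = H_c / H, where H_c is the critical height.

FS = 1.72

H_c = (4c'/γ) · sinβ cosφ' / [1 − cos(β − φ')]
    = (4·32.0/18.5) · sin50.7°·cos10.8° / [1 − cos39.9°]
    = 6.919 · 0.7601 / 0.2328 = 22.59 m
FS = H_c / H = 22.59 / 13.1 = 1.724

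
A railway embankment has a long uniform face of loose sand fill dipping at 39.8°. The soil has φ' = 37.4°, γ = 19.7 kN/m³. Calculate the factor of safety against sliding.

For a dry cohesionless infinite slope the factor of safety is FS = tanφ' / tanβ.
FS = tan37.4° / tan39.8° = 0.7646 / 0.8332 = 0.918

FS = 0.92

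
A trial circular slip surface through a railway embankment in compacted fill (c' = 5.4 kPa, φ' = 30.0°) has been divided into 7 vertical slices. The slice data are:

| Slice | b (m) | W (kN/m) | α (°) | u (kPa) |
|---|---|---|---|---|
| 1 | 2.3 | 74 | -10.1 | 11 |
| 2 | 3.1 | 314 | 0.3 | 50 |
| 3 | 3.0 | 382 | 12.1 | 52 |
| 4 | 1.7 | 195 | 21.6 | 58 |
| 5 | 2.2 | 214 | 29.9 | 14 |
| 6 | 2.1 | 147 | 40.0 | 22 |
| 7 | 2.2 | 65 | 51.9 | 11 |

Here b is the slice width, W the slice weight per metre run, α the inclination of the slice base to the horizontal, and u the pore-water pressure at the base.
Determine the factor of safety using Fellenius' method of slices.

Ordinary method of slices: FS = Σ[c'·Δl_i + (W_i cosα_i − u_i·Δl_i)·tanφ'] / Σ W_i sinα_i, with Δl_i = b_i / cosα_i.
Slice 1: Δl = 2.3/cos(-10.1°) = 2.336 m; N'_1 = 74·cos(-10.1°) − 11·2.336 = 47.2; c'Δl = 12.62; W sinα = -13.0
Slice 2: Δl = 3.1/cos0.3° = 3.100 m; N'_2 = 314·cos0.3° − 50·3.100 = 159.0; c'Δl = 16.74; W sinα = 1.6
Slice 3: Δl = 3.0/cos12.1° = 3.068 m; N'_3 = 382·cos12.1° − 52·3.068 = 214.0; c'Δl = 16.57; W sinα = 80.1
Slice 4: Δl = 1.7/cos21.6° = 1.828 m; N'_4 = 195·cos21.6° − 58·1.828 = 75.3; c'Δl = 9.87; W sinα = 71.8
Slice 5: Δl = 2.2/cos29.9° = 2.538 m; N'_5 = 214·cos29.9° − 14·2.538 = 150.0; c'Δl = 13.70; W sinα = 106.7
Slice 6: Δl = 2.1/cos40.0° = 2.741 m; N'_6 = 147·cos40.0° − 22·2.741 = 52.3; c'Δl = 14.80; W sinα = 94.5
Slice 7: Δl = 2.2/cos51.9° = 3.565 m; N'_7 = 65·cos51.9° − 11·3.565 = 0.9; c'Δl = 19.25; W sinα = 51.2
Σc'Δl = 103.6 kN/m; ΣN' = 698.5 kN/m; ΣW sinα = 392.8 kN/m
Resisting = 103.6 + 698.5·tan30.0° = 103.6 + 403.3 = 506.9 kN/m
FS = 506.9 / 392.8 = 1.290

FS = 1.29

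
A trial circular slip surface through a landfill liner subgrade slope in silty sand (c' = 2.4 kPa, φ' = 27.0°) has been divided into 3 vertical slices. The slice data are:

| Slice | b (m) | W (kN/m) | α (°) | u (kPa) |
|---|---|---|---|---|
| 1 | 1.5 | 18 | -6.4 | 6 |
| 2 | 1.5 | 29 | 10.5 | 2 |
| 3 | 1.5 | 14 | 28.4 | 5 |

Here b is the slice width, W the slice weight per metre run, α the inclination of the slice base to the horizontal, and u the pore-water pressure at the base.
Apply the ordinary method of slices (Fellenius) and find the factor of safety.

FS = 3.10

Ordinary method of slices: FS = Σ[c'·Δl_i + (W_i cosα_i − u_i·Δl_i)·tanφ'] / Σ W_i sinα_i, with Δl_i = b_i / cosα_i.
Slice 1: Δl = 1.5/cos(-6.4°) = 1.509 m; N'_1 = 18·cos(-6.4°) − 6·1.509 = 8.8; c'Δl = 3.62; W sinα = -2.0
Slice 2: Δl = 1.5/cos10.5° = 1.526 m; N'_2 = 29·cos10.5° − 2·1.526 = 25.5; c'Δl = 3.66; W sinα = 5.3
Slice 3: Δl = 1.5/cos28.4° = 1.705 m; N'_3 = 14·cos28.4° − 5·1.705 = 3.8; c'Δl = 4.09; W sinα = 6.7
Σc'Δl = 11.4 kN/m; ΣN' = 38.1 kN/m; ΣW sinα = 9.9 kN/m
Resisting = 11.4 + 38.1·tan27.0° = 11.4 + 19.4 = 30.8 kN/m
FS = 30.8 / 9.9 = 3.098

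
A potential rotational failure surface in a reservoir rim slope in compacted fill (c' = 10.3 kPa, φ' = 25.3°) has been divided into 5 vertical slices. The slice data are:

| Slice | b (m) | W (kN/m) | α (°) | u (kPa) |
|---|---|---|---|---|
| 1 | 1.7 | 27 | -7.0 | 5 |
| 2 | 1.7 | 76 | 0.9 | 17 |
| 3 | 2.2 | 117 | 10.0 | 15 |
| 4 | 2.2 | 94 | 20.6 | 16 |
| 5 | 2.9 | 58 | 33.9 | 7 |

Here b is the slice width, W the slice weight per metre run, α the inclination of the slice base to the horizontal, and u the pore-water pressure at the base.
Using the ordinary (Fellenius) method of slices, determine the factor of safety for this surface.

Ordinary method of slices: FS = Σ[c'·Δl_i + (W_i cosα_i − u_i·Δl_i)·tanφ'] / Σ W_i sinα_i, with Δl_i = b_i / cosα_i.
Slice 1: Δl = 1.7/cos(-7.0°) = 1.713 m; N'_1 = 27·cos(-7.0°) − 5·1.713 = 18.2; c'Δl = 17.64; W sinα = -3.3
Slice 2: Δl = 1.7/cos0.9° = 1.700 m; N'_2 = 76·cos0.9° − 17·1.700 = 47.1; c'Δl = 17.51; W sinα = 1.2
Slice 3: Δl = 2.2/cos10.0° = 2.234 m; N'_3 = 117·cos10.0° − 15·2.234 = 81.7; c'Δl = 23.01; W sinα = 20.3
Slice 4: Δl = 2.2/cos20.6° = 2.350 m; N'_4 = 94·cos20.6° − 16·2.350 = 50.4; c'Δl = 24.21; W sinα = 33.1
Slice 5: Δl = 2.9/cos33.9° = 3.494 m; N'_5 = 58·cos33.9° − 7·3.494 = 23.7; c'Δl = 35.99; W sinα = 32.3
Σc'Δl = 118.4 kN/m; ΣN' = 221.1 kN/m; ΣW sinα = 83.6 kN/m
Resisting = 118.4 + 221.1·tan25.3° = 118.4 + 104.5 = 222.9 kN/m
FS = 222.9 / 83.6 = 2.665

FS = 2.66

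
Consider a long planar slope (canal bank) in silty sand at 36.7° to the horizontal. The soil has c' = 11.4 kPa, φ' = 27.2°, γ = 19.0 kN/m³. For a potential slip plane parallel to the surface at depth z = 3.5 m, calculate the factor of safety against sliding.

For an infinite slope with a slip plane parallel to the surface (no pore pressure): FS = [c' + γz cos²β tanφ'] / [γz sinβ cosβ].
γz = 19.0·3.5 = 66.50 kN/m²
Numerator = 11.4 + 66.50·cos²36.7°·tan27.2° = 11.4 + 66.50·0.6428·0.5139 = 33.370 kPa
Denominator = 66.50·sin36.7°·cos36.7° = 66.50·0.5976·0.8018 = 31.864 kPa
FS = 33.370 / 31.864 = 1.047

FS = 1.05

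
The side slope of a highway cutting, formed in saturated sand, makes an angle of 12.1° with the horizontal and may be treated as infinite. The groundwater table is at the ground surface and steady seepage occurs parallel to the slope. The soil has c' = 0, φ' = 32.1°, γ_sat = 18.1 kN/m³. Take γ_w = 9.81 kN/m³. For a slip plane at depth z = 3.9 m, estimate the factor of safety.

FS = 1.34

With seepage parallel to the slope and the water table at the surface, the effective normal stress on the slip plane uses the buoyant unit weight γ' = γ_sat − γ_w while the driving shear stress uses γ_sat:
FS = [c' + γ' z cos²β tanφ'] / [γ_sat z sinβ cosβ]
(For c' = 0 this reduces to FS = (γ'/γ_sat)·tanφ'/tanβ.)
γ' = 18.1 − 9.81 = 8.29 kN/m³
Numerator = 0.0 + 8.29·3.9·cos²12.1°·tan32.1° = 0.0 + 8.29·3.9·0.9561·0.6273 = 19.390 kPa
Denominator = 18.1·3.9·sin12.1°·cos12.1° = 18.1·3.9·0.2096·0.9778 = 14.468 kPa
FS = 19.390 / 14.468 = 1.340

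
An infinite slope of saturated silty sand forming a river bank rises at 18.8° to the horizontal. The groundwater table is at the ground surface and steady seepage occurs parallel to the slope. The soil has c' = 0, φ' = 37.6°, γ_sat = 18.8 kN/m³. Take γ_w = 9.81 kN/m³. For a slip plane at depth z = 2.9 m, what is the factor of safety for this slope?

FS = 1.08

With seepage parallel to the slope and the water table at the surface, the effective normal stress on the slip plane uses the buoyant unit weight γ' = γ_sat − γ_w while the driving shear stress uses γ_sat:
FS = [c' + γ' z cos²β tanφ'] / [γ_sat z sinβ cosβ]
(For c' = 0 this reduces to FS = (γ'/γ_sat)·tanφ'/tanβ.)
γ' = 18.8 − 9.81 = 8.99 kN/m³
Numerator = 0.0 + 8.99·2.9·cos²18.8°·tan37.6° = 0.0 + 8.99·2.9·0.8961·0.7701 = 17.992 kPa
Denominator = 18.8·2.9·sin18.8°·cos18.8° = 18.8·2.9·0.3223·0.9466 = 16.633 kPa
FS = 17.992 / 16.633 = 1.082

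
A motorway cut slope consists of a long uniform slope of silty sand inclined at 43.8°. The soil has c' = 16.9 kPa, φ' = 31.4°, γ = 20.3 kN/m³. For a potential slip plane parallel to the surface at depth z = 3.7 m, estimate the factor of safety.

For an infinite slope with a slip plane parallel to the surface (no pore pressure): FS = [c' + γz cos²β tanφ'] / [γz sinβ cosβ].
γz = 20.3·3.7 = 75.11 kN/m²
Numerator = 16.9 + 75.11·cos²43.8°·tan31.4° = 16.9 + 75.11·0.5209·0.6104 = 40.784 kPa
Denominator = 75.11·sin43.8°·cos43.8° = 75.11·0.6921·0.7218 = 37.522 kPa
FS = 40.784 / 37.522 = 1.087

FS = 1.09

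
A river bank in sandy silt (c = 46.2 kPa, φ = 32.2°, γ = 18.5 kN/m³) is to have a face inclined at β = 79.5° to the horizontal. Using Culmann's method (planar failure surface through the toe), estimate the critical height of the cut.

H_c = 25.82 m

Culmann's analysis gives the critical failure plane at α_cr = (β + φ)/2 = (79.5 + 32.2)/2 = 55.9°, and the critical height
H_c = (4c/γ) · sinβ cosφ / [1 − cos(β − φ)]
    = (4·46.2/18.5) · sin79.5°·cos32.2° / [1 − cos(47.3°)]
    = 9.989 · 0.9833·0.8462 / [1 − 0.6782]
    = 9.989 · 0.8320 / 0.3218
    = 25.82 m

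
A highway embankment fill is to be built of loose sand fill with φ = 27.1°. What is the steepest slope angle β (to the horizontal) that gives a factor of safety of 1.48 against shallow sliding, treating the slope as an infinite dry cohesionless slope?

β = 19.1°

For an infinite dry cohesionless slope FS = tanφ/tanβ, so tanβ = tanφ / FS.
tanβ = tan27.1° / 1.48 = 0.5117 / 1.48 = 0.3458
β = arctan(0.3458) = 19.07°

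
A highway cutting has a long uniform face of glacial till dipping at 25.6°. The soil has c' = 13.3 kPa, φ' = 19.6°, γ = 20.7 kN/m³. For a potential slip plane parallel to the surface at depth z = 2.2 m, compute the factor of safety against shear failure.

For an infinite slope with a slip plane parallel to the surface (no pore pressure): FS = [c' + γz cos²β tanφ'] / [γz sinβ cosβ].
γz = 20.7·2.2 = 45.54 kN/m²
Numerator = 13.3 + 45.54·cos²25.6°·tan19.6° = 13.3 + 45.54·0.8133·0.3561 = 26.489 kPa
Denominator = 45.54·sin25.6°·cos25.6° = 45.54·0.4321·0.9018 = 17.746 kPa
FS = 26.489 / 17.746 = 1.493

FS = 1.49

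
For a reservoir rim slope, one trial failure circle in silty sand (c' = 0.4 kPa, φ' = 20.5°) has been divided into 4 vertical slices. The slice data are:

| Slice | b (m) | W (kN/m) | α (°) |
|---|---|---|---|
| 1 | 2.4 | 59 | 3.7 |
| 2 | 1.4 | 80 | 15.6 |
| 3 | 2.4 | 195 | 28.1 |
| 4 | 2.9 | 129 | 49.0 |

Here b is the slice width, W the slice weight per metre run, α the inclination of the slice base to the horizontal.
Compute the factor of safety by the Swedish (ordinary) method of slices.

FS = 0.70

Ordinary method of slices: FS = Σ[c'·Δl_i + (W_i cosα_i)·tanφ'] / Σ W_i sinα_i, with Δl_i = b_i / cosα_i.
Slice 1: Δl = 2.4/cos3.7° = 2.405 m; N'_1 = 59·cos3.7° = 58.9; c'Δl = 0.96; W sinα = 3.8
Slice 2: Δl = 1.4/cos15.6° = 1.454 m; N'_2 = 80·cos15.6° = 77.1; c'Δl = 0.58; W sinα = 21.5
Slice 3: Δl = 2.4/cos28.1° = 2.721 m; N'_3 = 195·cos28.1° = 172.0; c'Δl = 1.09; W sinα = 91.8
Slice 4: Δl = 2.9/cos49.0° = 4.420 m; N'_4 = 129·cos49.0° = 84.6; c'Δl = 1.77; W sinα = 97.4
Σc'Δl = 4.4 kN/m; ΣN' = 392.6 kN/m; ΣW sinα = 214.5 kN/m
Resisting = 4.4 + 392.6·tan20.5° = 4.4 + 146.8 = 151.2 kN/m
FS = 151.2 / 214.5 = 0.705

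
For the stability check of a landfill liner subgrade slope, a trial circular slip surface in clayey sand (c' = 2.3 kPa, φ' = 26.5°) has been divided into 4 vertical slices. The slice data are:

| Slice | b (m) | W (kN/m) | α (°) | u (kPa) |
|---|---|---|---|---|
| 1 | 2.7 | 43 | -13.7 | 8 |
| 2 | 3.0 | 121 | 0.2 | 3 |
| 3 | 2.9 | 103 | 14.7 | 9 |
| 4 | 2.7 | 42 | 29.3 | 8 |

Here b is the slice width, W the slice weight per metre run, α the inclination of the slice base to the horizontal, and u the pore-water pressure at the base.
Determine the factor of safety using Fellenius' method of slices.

FS = 3.66

Ordinary method of slices: FS = Σ[c'·Δl_i + (W_i cosα_i − u_i·Δl_i)·tanφ'] / Σ W_i sinα_i, with Δl_i = b_i / cosα_i.
Slice 1: Δl = 2.7/cos(-13.7°) = 2.779 m; N'_1 = 43·cos(-13.7°) − 8·2.779 = 19.5; c'Δl = 6.39; W sinα = -10.2
Slice 2: Δl = 3.0/cos0.2° = 3.000 m; N'_2 = 121·cos0.2° − 3·3.000 = 112.0; c'Δl = 6.90; W sinα = 0.4
Slice 3: Δl = 2.9/cos14.7° = 2.998 m; N'_3 = 103·cos14.7° − 9·2.998 = 72.6; c'Δl = 6.90; W sinα = 26.1
Slice 4: Δl = 2.7/cos29.3° = 3.096 m; N'_4 = 42·cos29.3° − 8·3.096 = 11.9; c'Δl = 7.12; W sinα = 20.6
Σc'Δl = 27.3 kN/m; ΣN' = 216.0 kN/m; ΣW sinα = 36.9 kN/m
Resisting = 27.3 + 216.0·tan26.5° = 27.3 + 107.7 = 135.0 kN/m
FS = 135.0 / 36.9 = 3.656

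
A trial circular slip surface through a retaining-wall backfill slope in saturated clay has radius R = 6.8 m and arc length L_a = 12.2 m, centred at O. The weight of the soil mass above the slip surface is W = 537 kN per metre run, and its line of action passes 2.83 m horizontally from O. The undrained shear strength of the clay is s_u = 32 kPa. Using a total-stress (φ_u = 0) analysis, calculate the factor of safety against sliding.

Taking moments about the centre O, the resisting moment is provided by the undrained shear strength acting along the arc:
M_R = s_u·L_a·R = 32·12.20·6.8 = 2654.7 kN·m/m
M_D = W·d = 537·2.83 = 1519.7 kN·m/m
FS = M_R / M_D = 2654.7 / 1519.7 = 1.747

FS = 1.75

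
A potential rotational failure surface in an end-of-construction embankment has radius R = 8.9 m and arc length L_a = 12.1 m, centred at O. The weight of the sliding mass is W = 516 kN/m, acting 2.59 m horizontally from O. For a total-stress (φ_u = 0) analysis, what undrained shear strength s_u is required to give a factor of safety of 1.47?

s_u = 18.2 kPa

FS = s_u·L_a·R / (W·d), so s_u = FS·W·d / (L_a·R).
s_u = 1.47·516·2.59 / (12.10·8.9) = 1964.6 / 107.69 = 18.24 kPa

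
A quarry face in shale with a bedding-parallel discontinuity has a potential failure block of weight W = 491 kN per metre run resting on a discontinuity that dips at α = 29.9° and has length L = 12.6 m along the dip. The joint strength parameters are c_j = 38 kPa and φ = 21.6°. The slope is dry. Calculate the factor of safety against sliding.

FS = 2.64

Resolving the block weight along and normal to the plane and applying the Mohr–Coulomb strength on the joint:
N' = W cosα = 491·cos29.9° = 425.6 kN/m
Driving force T = W sinα = 491·sin29.9° = 244.8 kN/m
Resisting force R = c_j·L + N'·tanφ = 38·12.6 + 425.6·tan21.6° = 478.8 + 168.5 = 647.3 kN/m
FS = R / T = 647.3 / 244.8 = 2.645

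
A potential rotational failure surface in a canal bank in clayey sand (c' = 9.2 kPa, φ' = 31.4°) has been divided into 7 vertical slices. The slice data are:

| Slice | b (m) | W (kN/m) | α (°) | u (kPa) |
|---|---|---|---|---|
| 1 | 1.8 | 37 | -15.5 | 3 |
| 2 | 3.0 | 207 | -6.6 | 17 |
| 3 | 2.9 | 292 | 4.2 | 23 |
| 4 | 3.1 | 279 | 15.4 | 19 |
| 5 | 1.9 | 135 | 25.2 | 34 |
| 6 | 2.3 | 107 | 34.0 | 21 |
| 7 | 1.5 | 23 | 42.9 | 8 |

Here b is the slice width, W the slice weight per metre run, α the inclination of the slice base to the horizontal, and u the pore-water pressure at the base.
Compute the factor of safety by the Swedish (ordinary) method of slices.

Ordinary method of slices: FS = Σ[c'·Δl_i + (W_i cosα_i − u_i·Δl_i)·tanφ'] / Σ W_i sinα_i, with Δl_i = b_i / cosα_i.
Slice 1: Δl = 1.8/cos(-15.5°) = 1.868 m; N'_1 = 37·cos(-15.5°) − 3·1.868 = 30.1; c'Δl = 17.19; W sinα = -9.9
Slice 2: Δl = 3.0/cos(-6.6°) = 3.020 m; N'_2 = 207·cos(-6.6°) − 17·3.020 = 154.3; c'Δl = 27.78; W sinα = -23.8
Slice 3: Δl = 2.9/cos4.2° = 2.908 m; N'_3 = 292·cos4.2° − 23·2.908 = 224.3; c'Δl = 26.75; W sinα = 21.4
Slice 4: Δl = 3.1/cos15.4° = 3.215 m; N'_4 = 279·cos15.4° − 19·3.215 = 207.9; c'Δl = 29.58; W sinα = 74.1
Slice 5: Δl = 1.9/cos25.2° = 2.100 m; N'_5 = 135·cos25.2° − 34·2.100 = 50.8; c'Δl = 19.32; W sinα = 57.5
Slice 6: Δl = 2.3/cos34.0° = 2.774 m; N'_6 = 107·cos34.0° − 21·2.774 = 30.4; c'Δl = 25.52; W sinα = 59.8
Slice 7: Δl = 1.5/cos42.9° = 2.048 m; N'_7 = 23·cos42.9° − 8·2.048 = 0.5; c'Δl = 18.84; W sinα = 15.7
Σc'Δl = 165.0 kN/m; ΣN' = 698.2 kN/m; ΣW sinα = 194.8 kN/m
Resisting = 165.0 + 698.2·tan31.4° = 165.0 + 426.2 = 591.2 kN/m
FS = 591.2 / 194.8 = 3.035

FS = 3.04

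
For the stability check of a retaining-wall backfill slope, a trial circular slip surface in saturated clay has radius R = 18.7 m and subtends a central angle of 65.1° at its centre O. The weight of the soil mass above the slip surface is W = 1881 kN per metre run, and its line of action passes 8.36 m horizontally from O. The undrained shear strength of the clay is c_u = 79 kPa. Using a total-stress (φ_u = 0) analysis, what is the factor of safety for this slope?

Taking moments about the centre O, the resisting moment is provided by the undrained shear strength acting along the arc:
Arc length L_a = R·θ = 18.7·(65.1°·π/180) = 18.7·1.1362 = 21.25 m
M_R = c_u·L_a·R = 79·21.25·18.7 = 31388.4 kN·m/m
M_D = W·d = 1881·8.36 = 15725.2 kN·m/m
FS = M_R / M_D = 31388.4 / 15725.2 = 1.996

FS = 2.00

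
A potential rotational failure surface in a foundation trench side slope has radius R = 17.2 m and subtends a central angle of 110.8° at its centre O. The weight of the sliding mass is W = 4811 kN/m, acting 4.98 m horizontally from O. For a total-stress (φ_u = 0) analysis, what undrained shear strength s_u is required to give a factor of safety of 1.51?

FS = s_u·L_a·R / (W·d), so s_u = FS·W·d / (L_a·R).
Arc length L_a = R·θ = 17.2·(110.8°·π/180) = 17.2·1.9338 = 33.26 m
s_u = 1.51·4811·4.98 / (33.26·17.2) = 36177.8 / 572.10 = 63.24 kPa

s_u = 63.2 kPa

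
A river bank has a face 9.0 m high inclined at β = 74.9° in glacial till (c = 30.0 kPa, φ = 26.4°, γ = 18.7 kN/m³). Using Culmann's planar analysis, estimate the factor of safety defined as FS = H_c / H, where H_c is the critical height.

H_c = (4c/γ) · sinβ cosφ / [1 − cos(β − φ)]
    = (4·30.0/18.7) · sin74.9°·cos26.4° / [1 − cos48.5°]
    = 6.417 · 0.8648 / 0.3374 = 16.45 m
FS = H_c / H = 16.45 / 9.0 = 1.828

FS = 1.83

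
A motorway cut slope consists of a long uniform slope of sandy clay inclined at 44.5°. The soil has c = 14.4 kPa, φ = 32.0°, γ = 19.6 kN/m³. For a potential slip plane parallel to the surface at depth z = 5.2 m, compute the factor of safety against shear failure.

FS = 0.92

For an infinite slope with a slip plane parallel to the surface (no pore pressure): FS = [c + γz cos²β tanφ] / [γz sinβ cosβ].
γz = 19.6·5.2 = 101.92 kN/m²
Numerator = 14.4 + 101.92·cos²44.5°·tan32.0° = 14.4 + 101.92·0.5087·0.6249 = 46.799 kPa
Denominator = 101.92·sin44.5°·cos44.5° = 101.92·0.7009·0.7133 = 50.952 kPa
FS = 46.799 / 50.952 = 0.918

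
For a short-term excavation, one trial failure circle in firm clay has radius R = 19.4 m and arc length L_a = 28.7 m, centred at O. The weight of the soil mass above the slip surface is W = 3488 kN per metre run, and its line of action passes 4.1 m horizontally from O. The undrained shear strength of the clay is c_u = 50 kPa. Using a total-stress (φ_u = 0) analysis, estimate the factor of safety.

FS = 1.95

Taking moments about the centre O, the resisting moment is provided by the undrained shear strength acting along the arc:
M_R = c_u·L_a·R = 50·28.70·19.4 = 27839.0 kN·m/m
M_D = W·d = 3488·4.1 = 14300.8 kN·m/m
FS = M_R / M_D = 27839.0 / 14300.8 = 1.947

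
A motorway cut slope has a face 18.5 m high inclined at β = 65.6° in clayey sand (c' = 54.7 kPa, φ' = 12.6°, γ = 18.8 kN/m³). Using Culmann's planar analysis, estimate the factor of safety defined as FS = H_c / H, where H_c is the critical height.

H_c = (4c'/γ) · sinβ cosφ' / [1 − cos(β − φ')]
    = (4·54.7/18.8) · sin65.6°·cos12.6° / [1 − cos53.0°]
    = 11.638 · 0.8888 / 0.3982 = 25.98 m
FS = H_c / H = 25.98 / 18.5 = 1.404

FS = 1.40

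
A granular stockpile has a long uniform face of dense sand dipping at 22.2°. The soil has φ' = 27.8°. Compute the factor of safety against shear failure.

FS = 1.29

For a dry cohesionless infinite slope the factor of safety is FS = tanφ' / tanβ.
FS = tan27.8° / tan22.2° = 0.5272 / 0.4081 = 1.292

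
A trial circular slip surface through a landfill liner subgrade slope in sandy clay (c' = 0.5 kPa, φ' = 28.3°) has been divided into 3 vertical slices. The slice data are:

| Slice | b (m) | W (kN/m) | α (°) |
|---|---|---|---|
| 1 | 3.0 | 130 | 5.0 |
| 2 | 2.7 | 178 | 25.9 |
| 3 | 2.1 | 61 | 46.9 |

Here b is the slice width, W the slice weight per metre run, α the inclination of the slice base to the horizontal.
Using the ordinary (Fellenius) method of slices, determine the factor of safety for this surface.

FS = 1.37

Ordinary method of slices: FS = Σ[c'·Δl_i + (W_i cosα_i)·tanφ'] / Σ W_i sinα_i, with Δl_i = b_i / cosα_i.
Slice 1: Δl = 3.0/cos5.0° = 3.011 m; N'_1 = 130·cos5.0° = 129.5; c'Δl = 1.51; W sinα = 11.3
Slice 2: Δl = 2.7/cos25.9° = 3.001 m; N'_2 = 178·cos25.9° = 160.1; c'Δl = 1.50; W sinα = 77.8
Slice 3: Δl = 2.1/cos46.9° = 3.073 m; N'_3 = 61·cos46.9° = 41.7; c'Δl = 1.54; W sinα = 44.5
Σc'Δl = 4.5 kN/m; ΣN' = 331.3 kN/m; ΣW sinα = 133.6 kN/m
Resisting = 4.5 + 331.3·tan28.3° = 4.5 + 178.4 = 182.9 kN/m
FS = 182.9 / 133.6 = 1.369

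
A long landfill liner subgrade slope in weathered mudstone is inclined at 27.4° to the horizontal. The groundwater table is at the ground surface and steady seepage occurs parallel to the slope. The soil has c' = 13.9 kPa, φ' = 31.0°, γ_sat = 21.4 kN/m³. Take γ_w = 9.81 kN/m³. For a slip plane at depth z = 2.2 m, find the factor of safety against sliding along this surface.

FS = 1.35

With seepage parallel to the slope and the water table at the surface, the effective normal stress on the slip plane uses the buoyant unit weight γ' = γ_sat − γ_w while the driving shear stress uses γ_sat:
FS = [c' + γ' z cos²β tanφ'] / [γ_sat z sinβ cosβ]
γ' = 21.4 − 9.81 = 11.59 kN/m³
Numerator = 13.9 + 11.59·2.2·cos²27.4°·tan31.0° = 13.9 + 11.59·2.2·0.7882·0.6009 = 25.976 kPa
Denominator = 21.4·2.2·sin27.4°·cos27.4° = 21.4·2.2·0.4602·0.8878 = 19.236 kPa
FS = 25.976 / 19.236 = 1.350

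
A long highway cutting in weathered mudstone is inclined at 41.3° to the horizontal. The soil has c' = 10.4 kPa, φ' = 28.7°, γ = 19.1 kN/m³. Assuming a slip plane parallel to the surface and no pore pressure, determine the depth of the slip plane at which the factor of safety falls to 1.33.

Setting FS = 1.33 in FS = [c' + γz cos²β tanφ'] / [γz sinβ cosβ] and solving for z:
z = c' / [γ cosβ (FS·sinβ − cosβ·tanφ')]
  = 10.4 / [19.1·cos41.3°·(1.33·sin41.3° − cos41.3°·tan28.7°)]
  = 10.4 / [19.1·0.7513·(1.33·0.6600 − 0.7513·0.5475)]
  = 10.4 / 6.6938 = 1.554 m

z = 1.55 m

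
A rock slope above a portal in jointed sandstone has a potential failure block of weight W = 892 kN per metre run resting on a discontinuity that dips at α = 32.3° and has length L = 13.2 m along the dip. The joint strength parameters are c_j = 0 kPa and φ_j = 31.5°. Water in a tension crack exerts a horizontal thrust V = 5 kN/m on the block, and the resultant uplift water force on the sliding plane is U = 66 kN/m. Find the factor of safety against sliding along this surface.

Resolving the block weight along and normal to the plane and applying the Mohr–Coulomb strength on the joint:
N' = W cosα − U − V sinα = 892·cos32.3° − 66 − 5·sin32.3° = 685.3 kN/m
Driving force T = W sinα + V cosα = 892·sin32.3° + 5·cos32.3° = 480.9 kN/m
Resisting force R = c_j·L + N'·tanφ_j = 0·13.2 + 685.3·tan31.5° = 0.0 + 420.0 = 420.0 kN/m
FS = R / T = 420.0 / 480.9 = 0.873

FS = 0.87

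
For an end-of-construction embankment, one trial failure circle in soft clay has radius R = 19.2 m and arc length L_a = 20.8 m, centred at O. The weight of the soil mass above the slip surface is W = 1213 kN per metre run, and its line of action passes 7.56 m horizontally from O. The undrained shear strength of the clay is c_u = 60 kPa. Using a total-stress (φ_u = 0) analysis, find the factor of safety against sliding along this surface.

FS = 2.61

Taking moments about the centre O, the resisting moment is provided by the undrained shear strength acting along the arc:
M_R = c_u·L_a·R = 60·20.80·19.2 = 23961.6 kN·m/m
M_D = W·d = 1213·7.56 = 9170.3 kN·m/m
FS = M_R / M_D = 23961.6 / 9170.3 = 2.613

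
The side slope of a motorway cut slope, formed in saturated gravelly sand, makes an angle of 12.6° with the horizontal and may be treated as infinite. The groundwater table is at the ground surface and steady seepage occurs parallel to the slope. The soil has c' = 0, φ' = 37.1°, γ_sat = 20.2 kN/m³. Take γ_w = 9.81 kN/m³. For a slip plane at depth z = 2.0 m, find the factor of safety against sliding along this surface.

With seepage parallel to the slope and the water table at the surface, the effective normal stress on the slip plane uses the buoyant unit weight γ' = γ_sat − γ_w while the driving shear stress uses γ_sat:
FS = [c' + γ' z cos²β tanφ'] / [γ_sat z sinβ cosβ]
(For c' = 0 this reduces to FS = (γ'/γ_sat)·tanφ'/tanβ.)
γ' = 20.2 − 9.81 = 10.39 kN/m³
Numerator = 0.0 + 10.39·2.0·cos²12.6°·tan37.1° = 0.0 + 10.39·2.0·0.9524·0.7563 = 14.968 kPa
Denominator = 20.2·2.0·sin12.6°·cos12.6° = 20.2·2.0·0.2181·0.9759 = 8.601 kPa
FS = 14.968 / 8.601 = 1.740

FS = 1.74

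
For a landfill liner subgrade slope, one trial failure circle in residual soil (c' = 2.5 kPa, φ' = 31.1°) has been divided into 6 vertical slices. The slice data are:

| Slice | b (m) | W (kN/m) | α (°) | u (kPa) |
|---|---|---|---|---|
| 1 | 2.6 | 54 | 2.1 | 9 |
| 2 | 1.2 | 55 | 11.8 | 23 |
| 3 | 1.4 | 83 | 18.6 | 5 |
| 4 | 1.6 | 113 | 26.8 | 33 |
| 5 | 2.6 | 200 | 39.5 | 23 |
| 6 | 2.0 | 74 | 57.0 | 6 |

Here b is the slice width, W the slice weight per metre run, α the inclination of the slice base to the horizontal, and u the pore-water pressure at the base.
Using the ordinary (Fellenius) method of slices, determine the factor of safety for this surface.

FS = 0.70

Ordinary method of slices: FS = Σ[c'·Δl_i + (W_i cosα_i − u_i·Δl_i)·tanφ'] / Σ W_i sinα_i, with Δl_i = b_i / cosα_i.
Slice 1: Δl = 2.6/cos2.1° = 2.602 m; N'_1 = 54·cos2.1° − 9·2.602 = 30.5; c'Δl = 6.50; W sinα = 2.0
Slice 2: Δl = 1.2/cos11.8° = 1.226 m; N'_2 = 55·cos11.8° − 23·1.226 = 25.6; c'Δl = 3.06; W sinα = 11.2
Slice 3: Δl = 1.4/cos18.6° = 1.477 m; N'_3 = 83·cos18.6° − 5·1.477 = 71.3; c'Δl = 3.69; W sinα = 26.5
Slice 4: Δl = 1.6/cos26.8° = 1.793 m; N'_4 = 113·cos26.8° − 33·1.793 = 41.7; c'Δl = 4.48; W sinα = 50.9
Slice 5: Δl = 2.6/cos39.5° = 3.370 m; N'_5 = 200·cos39.5° − 23·3.370 = 76.8; c'Δl = 8.42; W sinα = 127.2
Slice 6: Δl = 2.0/cos57.0° = 3.672 m; N'_6 = 74·cos57.0° − 6·3.672 = 18.3; c'Δl = 9.18; W sinα = 62.1
Σc'Δl = 35.3 kN/m; ΣN' = 264.3 kN/m; ΣW sinα = 279.9 kN/m
Resisting = 35.3 + 264.3·tan31.1° = 35.3 + 159.4 = 194.8 kN/m
FS = 194.8 / 279.9 = 0.696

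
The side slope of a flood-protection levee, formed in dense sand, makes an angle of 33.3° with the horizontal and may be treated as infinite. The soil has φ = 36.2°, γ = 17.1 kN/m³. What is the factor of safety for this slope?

FS = 1.11

For a dry cohesionless infinite slope the factor of safety is FS = tanφ / tanβ.
FS = tan36.2° / tan33.3° = 0.7319 / 0.6569 = 1.114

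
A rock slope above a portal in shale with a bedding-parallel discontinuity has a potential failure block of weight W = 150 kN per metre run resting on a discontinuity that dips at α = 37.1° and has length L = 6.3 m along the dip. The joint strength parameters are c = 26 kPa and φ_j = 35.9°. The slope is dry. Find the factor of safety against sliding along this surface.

Resolving the block weight along and normal to the plane and applying the Mohr–Coulomb strength on the joint:
N' = W cosα = 150·cos37.1° = 119.6 kN/m
Driving force T = W sinα = 150·sin37.1° = 90.5 kN/m
Resisting force R = c·L + N'·tanφ_j = 26·6.3 + 119.6·tan35.9° = 163.8 + 86.6 = 250.4 kN/m
FS = R / T = 250.4 / 90.5 = 2.767

FS = 2.77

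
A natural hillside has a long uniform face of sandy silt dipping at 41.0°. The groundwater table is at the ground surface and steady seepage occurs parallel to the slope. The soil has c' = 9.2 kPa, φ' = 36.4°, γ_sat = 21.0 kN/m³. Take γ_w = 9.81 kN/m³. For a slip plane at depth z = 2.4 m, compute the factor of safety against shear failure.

With seepage parallel to the slope and the water table at the surface, the effective normal stress on the slip plane uses the buoyant unit weight γ' = γ_sat − γ_w while the driving shear stress uses γ_sat:
FS = [c' + γ' z cos²β tanφ'] / [γ_sat z sinβ cosβ]
γ' = 21.0 − 9.81 = 11.19 kN/m³
Numerator = 9.2 + 11.19·2.4·cos²41.0°·tan36.4° = 9.2 + 11.19·2.4·0.5696·0.7373 = 20.478 kPa
Denominator = 21.0·2.4·sin41.0°·cos41.0° = 21.0·2.4·0.6561·0.7547 = 24.955 kPa
FS = 20.478 / 24.955 = 0.821

FS = 0.82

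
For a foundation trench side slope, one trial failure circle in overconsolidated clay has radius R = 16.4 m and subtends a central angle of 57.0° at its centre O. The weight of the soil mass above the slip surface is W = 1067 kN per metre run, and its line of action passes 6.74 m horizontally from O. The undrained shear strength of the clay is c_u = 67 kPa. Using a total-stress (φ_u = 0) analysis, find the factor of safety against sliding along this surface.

Taking moments about the centre O, the resisting moment is provided by the undrained shear strength acting along the arc:
Arc length L_a = R·θ = 16.4·(57.0°·π/180) = 16.4·0.9948 = 16.32 m
M_R = c_u·L_a·R = 67·16.32·16.4 = 17927.3 kN·m/m
M_D = W·d = 1067·6.74 = 7191.6 kN·m/m
FS = M_R / M_D = 17927.3 / 7191.6 = 2.493

FS = 2.49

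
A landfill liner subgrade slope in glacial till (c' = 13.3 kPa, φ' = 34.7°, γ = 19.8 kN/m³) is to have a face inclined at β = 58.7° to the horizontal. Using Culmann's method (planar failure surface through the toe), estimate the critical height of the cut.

H_c = 21.83 m

Culmann's analysis gives the critical failure plane at α_cr = (β + φ')/2 = (58.7 + 34.7)/2 = 46.7°, and the critical height
H_c = (4c'/γ) · sinβ cosφ' / [1 − cos(β − φ')]
    = (4·13.3/19.8) · sin58.7°·cos34.7° / [1 − cos(24.0°)]
    = 2.687 · 0.8545·0.8221 / [1 − 0.9135]
    = 2.687 · 0.7025 / 0.0865
    = 21.83 m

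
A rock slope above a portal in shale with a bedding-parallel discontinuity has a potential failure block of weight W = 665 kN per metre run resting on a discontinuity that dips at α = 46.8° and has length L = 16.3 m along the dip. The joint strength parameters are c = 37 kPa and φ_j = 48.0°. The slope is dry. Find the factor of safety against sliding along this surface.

Resolving the block weight along and normal to the plane and applying the Mohr–Coulomb strength on the joint:
N' = W cosα = 665·cos46.8° = 455.2 kN/m
Driving force T = W sinα = 665·sin46.8° = 484.8 kN/m
Resisting force R = c·L + N'·tanφ_j = 37·16.3 + 455.2·tan48.0° = 603.1 + 505.6 = 1108.7 kN/m
FS = R / T = 1108.7 / 484.8 = 2.287

FS = 2.29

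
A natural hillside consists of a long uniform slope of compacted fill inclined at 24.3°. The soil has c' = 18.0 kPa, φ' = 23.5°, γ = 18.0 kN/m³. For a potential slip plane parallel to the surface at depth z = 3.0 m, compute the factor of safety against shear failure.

For an infinite slope with a slip plane parallel to the surface (no pore pressure): FS = [c' + γz cos²β tanφ'] / [γz sinβ cosβ].
γz = 18.0·3.0 = 54.00 kN/m²
Numerator = 18.0 + 54.00·cos²24.3°·tan23.5° = 18.0 + 54.00·0.8307·0.4348 = 37.504 kPa
Denominator = 54.00·sin24.3°·cos24.3° = 54.00·0.4115·0.9114 = 20.253 kPa
FS = 37.504 / 20.253 = 1.852

FS = 1.85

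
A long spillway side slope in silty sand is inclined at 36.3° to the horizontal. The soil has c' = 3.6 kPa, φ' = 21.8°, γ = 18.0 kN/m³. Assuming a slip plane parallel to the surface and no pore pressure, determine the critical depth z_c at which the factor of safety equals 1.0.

z_c = 0.92 m

Setting FS = 1.00 in FS = [c' + γz cos²β tanφ'] / [γz sinβ cosβ] and solving for z:
z = c' / [γ cosβ (FS·sinβ − cosβ·tanφ')]
  = 3.6 / [18.0·cos36.3°·(1.00·sin36.3° − cos36.3°·tan21.8°)]
  = 3.6 / [18.0·0.8059·(1.00·0.5920 − 0.8059·0.4000)]
  = 3.6 / 3.9119 = 0.920 m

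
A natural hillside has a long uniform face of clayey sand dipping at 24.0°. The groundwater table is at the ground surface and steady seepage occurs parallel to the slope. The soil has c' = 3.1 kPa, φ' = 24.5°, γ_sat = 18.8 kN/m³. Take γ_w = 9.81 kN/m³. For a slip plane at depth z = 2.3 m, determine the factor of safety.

FS = 0.68

With seepage parallel to the slope and the water table at the surface, the effective normal stress on the slip plane uses the buoyant unit weight γ' = γ_sat − γ_w while the driving shear stress uses γ_sat:
FS = [c' + γ' z cos²β tanφ'] / [γ_sat z sinβ cosβ]
γ' = 18.8 − 9.81 = 8.99 kN/m³
Numerator = 3.1 + 8.99·2.3·cos²24.0°·tan24.5° = 3.1 + 8.99·2.3·0.8346·0.4557 = 10.964 kPa
Denominator = 18.8·2.3·sin24.0°·cos24.0° = 18.8·2.3·0.4067·0.9135 = 16.067 kPa
FS = 10.964 / 16.067 = 0.682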